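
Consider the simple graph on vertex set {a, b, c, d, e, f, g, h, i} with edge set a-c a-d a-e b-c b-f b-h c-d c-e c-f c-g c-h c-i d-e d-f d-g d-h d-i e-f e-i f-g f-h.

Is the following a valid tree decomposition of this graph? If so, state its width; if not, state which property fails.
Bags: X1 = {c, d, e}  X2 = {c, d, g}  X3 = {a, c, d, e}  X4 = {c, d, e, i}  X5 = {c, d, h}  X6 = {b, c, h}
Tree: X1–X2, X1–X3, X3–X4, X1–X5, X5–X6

No — vertex f appears in no bag.

A tree decomposition must satisfy three properties: every vertex lies in some bag; for every edge, both endpoints lie together in some bag; and for every vertex, the bags containing it form a connected subtree. Here vertex f appears in no bag, so the decomposition is invalid.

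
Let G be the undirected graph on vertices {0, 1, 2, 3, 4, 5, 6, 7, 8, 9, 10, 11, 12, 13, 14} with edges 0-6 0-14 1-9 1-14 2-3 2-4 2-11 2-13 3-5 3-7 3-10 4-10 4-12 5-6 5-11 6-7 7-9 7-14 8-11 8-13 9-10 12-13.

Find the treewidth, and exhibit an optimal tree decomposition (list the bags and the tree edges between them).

Each bag holds 4 vertices, so the decomposition has width 3, which upper-bounds the treewidth. For the lower bound: the 4 vertex sets {0,1,14}, {6}, {7}, {3,5,9,10} are disjoint, each induces a connected subgraph, and every pair is joined by at least one edge of G. Contracting each set to a single vertex therefore yields K_{4} as a minor, and since treewidth is minor-monotone, tw(G) ≥ tw(K_{4}) = 3. Therefore the treewidth is 3.

Treewidth 3.
One such decomposition:
Bags: B1 = {0, 1, 6, 14}  B2 = {1, 6, 7, 14}  B3 = {1, 6, 7, 9}  B4 = {5, 6, 7, 9}  B5 = {3, 5, 7, 9}  B6 = {3, 5, 9, 10}  B7 = {3, 5, 10, 11}  B8 = {2, 3, 10, 11}  B9 = {2, 4, 10, 11}  B10 = {2, 4, 8, 11}  B11 = {2, 4, 8, 13}  B12 = {4, 8, 12, 13}
Tree: B1–B2, B2–B3, B3–B4, B4–B5, B5–B6, B6–B7, B7–B8, B8–B9, B9–B10, B10–B11, B11–B12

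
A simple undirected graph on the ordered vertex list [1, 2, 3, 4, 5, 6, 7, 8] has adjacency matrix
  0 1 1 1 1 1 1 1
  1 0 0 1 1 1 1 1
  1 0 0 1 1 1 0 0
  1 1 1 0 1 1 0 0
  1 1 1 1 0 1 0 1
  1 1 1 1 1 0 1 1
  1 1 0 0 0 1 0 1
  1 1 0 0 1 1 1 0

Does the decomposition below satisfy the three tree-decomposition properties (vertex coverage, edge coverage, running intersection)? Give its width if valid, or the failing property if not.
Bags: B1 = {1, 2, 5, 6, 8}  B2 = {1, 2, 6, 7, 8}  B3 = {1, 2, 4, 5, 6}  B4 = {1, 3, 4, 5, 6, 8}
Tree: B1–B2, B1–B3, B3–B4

A tree decomposition must satisfy three properties: every vertex lies in some bag; for every edge, both endpoints lie together in some bag; and for every vertex, the bags containing it form a connected subtree. Here bags containing vertex 8 are not connected in the tree, so the decomposition is invalid.

No — bags containing vertex 8 are not connected in the tree.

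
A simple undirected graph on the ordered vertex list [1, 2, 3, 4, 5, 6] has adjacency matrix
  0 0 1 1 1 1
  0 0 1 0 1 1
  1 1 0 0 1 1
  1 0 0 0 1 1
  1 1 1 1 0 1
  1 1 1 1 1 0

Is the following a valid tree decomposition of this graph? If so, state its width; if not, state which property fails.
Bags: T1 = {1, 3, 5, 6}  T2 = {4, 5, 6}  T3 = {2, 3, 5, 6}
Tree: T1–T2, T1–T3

No — edge (1,4) lies in no bag.

A tree decomposition must satisfy three properties: every vertex lies in some bag; for every edge, both endpoints lie together in some bag; and for every vertex, the bags containing it form a connected subtree. Here edge (1,4) lies in no bag, so the decomposition is invalid.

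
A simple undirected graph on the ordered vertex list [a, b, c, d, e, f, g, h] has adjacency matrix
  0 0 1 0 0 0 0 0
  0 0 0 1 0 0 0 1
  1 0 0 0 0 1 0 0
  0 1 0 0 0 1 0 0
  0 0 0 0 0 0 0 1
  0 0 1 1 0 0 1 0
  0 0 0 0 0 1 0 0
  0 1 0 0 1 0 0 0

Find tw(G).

A width-1 tree decomposition is:
Bags: B1 = {b, d}  B2 = {d, f}  B3 = {b, h}  B4 = {f, g}  B5 = {e, h}  B6 = {c, f}  B7 = {a, c}
Tree: B1–B2, B1–B3, B2–B4, B3–B5, B4–B6, B6–B7
Each bag holds 2 vertices, so the decomposition has width 1, which upper-bounds the treewidth. Since G has at least one edge (e.g. b–d), it is not an edgeless graph, so tw(G) ≥ 1. Hence tw(G) = 1 exactly.

1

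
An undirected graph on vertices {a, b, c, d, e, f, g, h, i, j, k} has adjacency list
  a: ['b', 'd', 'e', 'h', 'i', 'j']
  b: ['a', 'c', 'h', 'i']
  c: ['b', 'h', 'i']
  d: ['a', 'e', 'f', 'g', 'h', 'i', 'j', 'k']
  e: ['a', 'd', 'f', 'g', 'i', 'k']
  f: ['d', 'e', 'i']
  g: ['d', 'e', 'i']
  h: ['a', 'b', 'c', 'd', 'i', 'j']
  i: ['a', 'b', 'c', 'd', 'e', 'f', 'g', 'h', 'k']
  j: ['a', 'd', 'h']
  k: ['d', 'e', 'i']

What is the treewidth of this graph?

3

A width-3 tree decomposition is:
Bags: B1 = {a, d, e, i}  B2 = {a, d, h, i}  B3 = {a, b, h, i}  B4 = {a, d, h, j}  B5 = {b, c, h, i}  B6 = {d, e, f, i}  B7 = {d, e, g, i}  B8 = {d, e, i, k}
Tree: B1–B2, B2–B3, B2–B4, B3–B5, B1–B6, B1–B7, B7–B8
Each bag holds 4 vertices, so the decomposition has width 3, which upper-bounds the treewidth. On the other hand G contains the 4-clique {a, d, h, j}. A clique must lie in a single bag of any decomposition, so no decomposition can have width below 3. The upper and lower bounds meet at 3, so that is the treewidth.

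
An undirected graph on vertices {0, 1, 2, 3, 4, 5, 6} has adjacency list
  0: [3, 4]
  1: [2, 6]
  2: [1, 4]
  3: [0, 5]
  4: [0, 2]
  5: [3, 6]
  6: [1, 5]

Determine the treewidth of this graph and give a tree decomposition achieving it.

Treewidth 2.
One such decomposition:
Bags: B1 = {1, 5, 6}  B2 = {1, 2, 5}  B3 = {2, 4, 5}  B4 = {0, 4, 5}  B5 = {0, 3, 5}
Tree: B1–B2, B2–B3, B3–B4, B4–B5

The largest bag has 3 vertices, giving width 2; this decomposition certifies tw(G) ≤ 2. The edges 5–6–1–2–4–0–3–5 form a cycle, so G is not a tree and its treewidth is at least 2. The upper and lower bounds meet at 2, so that is the treewidth.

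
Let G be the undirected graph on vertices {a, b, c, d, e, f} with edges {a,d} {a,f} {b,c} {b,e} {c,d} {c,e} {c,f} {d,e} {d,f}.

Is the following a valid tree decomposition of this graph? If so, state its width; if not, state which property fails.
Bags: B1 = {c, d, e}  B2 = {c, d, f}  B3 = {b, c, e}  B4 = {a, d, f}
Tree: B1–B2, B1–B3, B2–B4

Vertex coverage: the bags together contain {a, b, c, d, e, f}, the full vertex set. Edge coverage: each edge of G has both endpoints in at least one bag. Running intersection: for every vertex, the bags containing it form a connected subtree. All three properties hold, so this is a valid tree decomposition of width max|bag| − 1 = 2, and hence tw(G) ≤ 2.

Yes; width 2.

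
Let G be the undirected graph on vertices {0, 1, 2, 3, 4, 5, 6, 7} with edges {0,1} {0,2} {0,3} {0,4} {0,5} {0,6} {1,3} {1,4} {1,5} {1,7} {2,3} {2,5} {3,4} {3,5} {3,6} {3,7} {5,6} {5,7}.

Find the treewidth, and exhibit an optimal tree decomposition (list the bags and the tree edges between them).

Every bag has size at most 4, so the width is 4 − 1 = 3 and tw(G) ≤ 3. Conversely, {0, 1, 3, 4} is a clique of size 4, and the vertices of any clique must share a bag in every tree decomposition; so some bag has ≥ 4 vertices and tw(G) ≥ 3. Hence tw(G) = 3 exactly.

Treewidth 3.
One such decomposition:
Bags: B1 = {1, 3, 5, 7}  B2 = {0, 1, 3, 5}  B3 = {0, 2, 3, 5}  B4 = {0, 3, 5, 6}  B5 = {0, 1, 3, 4}
Tree: B1–B2, B2–B3, B3–B4, B2–B5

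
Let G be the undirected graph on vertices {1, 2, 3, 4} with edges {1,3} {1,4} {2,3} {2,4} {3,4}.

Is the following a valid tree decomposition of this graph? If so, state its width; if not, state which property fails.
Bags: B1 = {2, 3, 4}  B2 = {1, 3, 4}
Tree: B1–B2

Every vertex of G appears in some bag (union = {1, 2, 3, 4}); every edge is covered by a bag; and for each vertex v the set of bags containing v is connected in the bag tree. The decomposition is therefore valid. The largest bag has 3 vertices, so the width is 2.

Yes; width 2.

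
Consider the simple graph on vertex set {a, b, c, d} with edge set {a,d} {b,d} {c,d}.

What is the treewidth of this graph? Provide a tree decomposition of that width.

Treewidth 1.
Bags: B1 = {b, d}  B2 = {c, d}  B3 = {a, d}
Tree: B1–B2, B2–B3

The largest bag has 2 vertices, giving width 1; this decomposition certifies tw(G) ≤ 1. Since G has at least one edge (e.g. b–d), it is not an edgeless graph, so tw(G) ≥ 1. The upper and lower bounds meet at 1, so that is the treewidth.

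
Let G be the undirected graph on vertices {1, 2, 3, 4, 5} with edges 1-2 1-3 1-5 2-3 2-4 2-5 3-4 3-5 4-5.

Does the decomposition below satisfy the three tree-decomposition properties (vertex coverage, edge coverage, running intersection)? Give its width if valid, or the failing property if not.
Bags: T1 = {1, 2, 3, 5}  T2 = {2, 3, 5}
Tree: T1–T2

No — vertex 4 appears in no bag.

A tree decomposition must satisfy three properties: every vertex lies in some bag; for every edge, both endpoints lie together in some bag; and for every vertex, the bags containing it form a connected subtree. Here vertex 4 appears in no bag, so the decomposition is invalid.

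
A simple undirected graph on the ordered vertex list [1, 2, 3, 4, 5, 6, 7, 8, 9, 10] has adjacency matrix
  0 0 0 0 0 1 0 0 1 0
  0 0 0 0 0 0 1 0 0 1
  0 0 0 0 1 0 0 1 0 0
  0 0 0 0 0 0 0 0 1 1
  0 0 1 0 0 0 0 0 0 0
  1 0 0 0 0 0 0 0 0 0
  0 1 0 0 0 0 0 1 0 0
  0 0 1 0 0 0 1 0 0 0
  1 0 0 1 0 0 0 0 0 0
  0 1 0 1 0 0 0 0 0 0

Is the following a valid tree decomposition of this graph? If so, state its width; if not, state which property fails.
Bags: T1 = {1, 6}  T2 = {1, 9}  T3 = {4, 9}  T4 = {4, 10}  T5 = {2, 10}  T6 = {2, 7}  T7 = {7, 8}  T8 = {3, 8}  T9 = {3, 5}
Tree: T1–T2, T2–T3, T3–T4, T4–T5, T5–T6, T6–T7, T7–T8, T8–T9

Yes; width 1.

Every vertex of G appears in some bag (union = {1, 2, 3, 4, 5, 6, 7, 8, 9, 10}); every edge is covered by a bag; and for each vertex v the set of bags containing v is connected in the bag tree. The decomposition is therefore valid. The largest bag has 2 vertices, so the width is 1.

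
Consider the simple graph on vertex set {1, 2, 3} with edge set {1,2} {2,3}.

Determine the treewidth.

A width-1 tree decomposition is:
Bags: B1 = {2, 3}  B2 = {1, 2}
Tree: B1–B2
Each bag holds 2 vertices, so the decomposition has width 1, which upper-bounds the treewidth. Any graph with an edge has treewidth ≥ 1, and G has the edge 3–2. Combining the bounds, tw(G) = 1.

1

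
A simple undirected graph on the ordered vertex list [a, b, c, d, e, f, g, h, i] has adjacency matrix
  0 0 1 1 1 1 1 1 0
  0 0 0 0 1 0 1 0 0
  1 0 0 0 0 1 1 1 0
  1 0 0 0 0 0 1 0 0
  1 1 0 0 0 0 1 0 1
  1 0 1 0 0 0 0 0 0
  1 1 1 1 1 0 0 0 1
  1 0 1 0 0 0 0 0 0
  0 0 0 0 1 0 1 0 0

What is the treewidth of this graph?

2

A width-2 tree decomposition is:
Bags: B1 = {a, e, g}  B2 = {a, c, g}  B3 = {a, c, f}  B4 = {a, c, h}  B5 = {a, d, g}  B6 = {b, e, g}  B7 = {e, g, i}
Tree: B1–B2, B2–B3, B2–B4, B1–B5, B1–B6, B1–B7
Every bag has size at most 3, so the width is 3 − 1 = 2 and tw(G) ≤ 2. For the lower bound, the 3 vertices {a, d, g} are pairwise adjacent, and any tree decomposition puts a clique entirely inside one bag — forcing width ≥ 2. The upper and lower bounds meet at 2, so that is the treewidth.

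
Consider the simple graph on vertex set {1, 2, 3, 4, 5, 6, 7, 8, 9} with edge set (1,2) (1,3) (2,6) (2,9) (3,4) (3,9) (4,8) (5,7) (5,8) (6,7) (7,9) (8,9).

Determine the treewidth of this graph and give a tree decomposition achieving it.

Every bag has size at most 4, so the width is 4 − 1 = 3 and tw(G) ≤ 3. For the lower bound: the 4 vertex sets {5,6,7}, {8}, {9}, {1,2,3,4} are disjoint, each induces a connected subgraph, and every pair is joined by at least one edge of G. Contracting each set to a single vertex therefore yields K_{4} as a minor, and since treewidth is minor-monotone, tw(G) ≥ tw(K_{4}) = 3. Hence tw(G) = 3 exactly.

Treewidth 3.
One such decomposition:
Bags: B1 = {5, 6, 7, 8}  B2 = {6, 7, 8, 9}  B3 = {2, 6, 8, 9}  B4 = {2, 4, 8, 9}  B5 = {2, 3, 4, 9}  B6 = {1, 2, 3, 4}
Tree: B1–B2, B2–B3, B3–B4, B4–B5, B5–B6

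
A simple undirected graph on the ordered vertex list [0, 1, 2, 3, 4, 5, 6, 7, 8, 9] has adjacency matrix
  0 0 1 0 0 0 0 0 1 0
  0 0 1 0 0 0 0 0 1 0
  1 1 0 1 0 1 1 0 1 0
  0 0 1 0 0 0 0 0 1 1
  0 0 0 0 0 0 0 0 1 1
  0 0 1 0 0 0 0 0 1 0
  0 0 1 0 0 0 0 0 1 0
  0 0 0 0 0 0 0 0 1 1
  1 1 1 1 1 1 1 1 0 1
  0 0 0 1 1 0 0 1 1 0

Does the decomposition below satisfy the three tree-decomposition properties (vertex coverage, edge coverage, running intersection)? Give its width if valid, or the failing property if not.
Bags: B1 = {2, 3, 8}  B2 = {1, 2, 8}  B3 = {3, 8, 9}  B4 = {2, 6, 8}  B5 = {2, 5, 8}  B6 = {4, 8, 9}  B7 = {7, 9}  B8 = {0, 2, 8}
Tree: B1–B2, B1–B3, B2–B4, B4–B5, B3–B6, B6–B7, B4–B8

No — edge (8,7) lies in no bag.

A tree decomposition must satisfy three properties: every vertex lies in some bag; for every edge, both endpoints lie together in some bag; and for every vertex, the bags containing it form a connected subtree. Here edge (8,7) lies in no bag, so the decomposition is invalid.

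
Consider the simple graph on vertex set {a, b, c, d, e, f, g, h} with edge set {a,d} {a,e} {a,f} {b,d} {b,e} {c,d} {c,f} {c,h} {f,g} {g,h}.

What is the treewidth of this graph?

A width-2 tree decomposition is:
Bags: B1 = {a, b, e}  B2 = {a, b, d}  B3 = {a, d, f}  B4 = {c, d, f}  B5 = {c, f, g}  B6 = {c, g, h}
Tree: B1–B2, B2–B3, B3–B4, B4–B5, B5–B6
Each bag holds 3 vertices, so the decomposition has width 2, which upper-bounds the treewidth. For the lower bound, G contains the cycle e–b–d–a–e, so G is not a forest; only forests have treewidth ≤ 1, hence tw(G) ≥ 2. The upper and lower bounds meet at 2, so that is the treewidth.

2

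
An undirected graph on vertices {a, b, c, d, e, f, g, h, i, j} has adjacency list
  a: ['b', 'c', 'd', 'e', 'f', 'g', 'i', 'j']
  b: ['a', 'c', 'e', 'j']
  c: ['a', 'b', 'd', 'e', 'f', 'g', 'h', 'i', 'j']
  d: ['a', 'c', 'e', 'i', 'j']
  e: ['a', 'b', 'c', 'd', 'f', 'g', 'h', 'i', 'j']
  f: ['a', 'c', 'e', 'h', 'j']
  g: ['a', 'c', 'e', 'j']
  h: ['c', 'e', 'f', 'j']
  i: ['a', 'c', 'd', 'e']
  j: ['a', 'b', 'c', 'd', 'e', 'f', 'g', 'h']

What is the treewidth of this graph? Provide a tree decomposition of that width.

Treewidth 4.
One optimal decomposition is:
Bags: B1 = {a, c, e, f, j}  B2 = {c, e, f, h, j}  B3 = {a, b, c, e, j}  B4 = {a, c, e, g, j}  B5 = {a, c, d, e, j}  B6 = {a, c, d, e, i}
Tree: B1–B2, B1–B3, B3–B4, B1–B5, B5–B6

The largest bag has 5 vertices, giving width 4; this decomposition certifies tw(G) ≤ 4. For the lower bound, the 5 vertices {c, e, f, h, j} are pairwise adjacent, and any tree decomposition puts a clique entirely inside one bag — forcing width ≥ 4. The upper and lower bounds meet at 4, so that is the treewidth.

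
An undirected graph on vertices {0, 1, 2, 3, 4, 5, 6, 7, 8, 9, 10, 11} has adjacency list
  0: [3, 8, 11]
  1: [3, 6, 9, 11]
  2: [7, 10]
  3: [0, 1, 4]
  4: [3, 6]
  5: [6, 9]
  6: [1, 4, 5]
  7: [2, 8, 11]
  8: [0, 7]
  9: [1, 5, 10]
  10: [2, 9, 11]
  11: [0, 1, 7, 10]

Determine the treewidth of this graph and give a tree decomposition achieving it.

Each bag holds 4 vertices, so the decomposition has width 3, which upper-bounds the treewidth. For the lower bound: the 4 vertex sets {2,7,8}, {10}, {11}, {0,1,3,9} are disjoint, each induces a connected subgraph, and every pair is joined by at least one edge of G. Contracting each set to a single vertex therefore yields K_{4} as a minor, and since treewidth is minor-monotone, tw(G) ≥ tw(K_{4}) = 3. Combining the bounds, tw(G) = 3.

Treewidth 3.
One optimal decomposition is:
Bags: B1 = {2, 7, 8, 10}  B2 = {7, 8, 10, 11}  B3 = {0, 8, 10, 11}  B4 = {0, 9, 10, 11}  B5 = {0, 1, 9, 11}  B6 = {0, 1, 3, 9}  B7 = {1, 3, 5, 9}  B8 = {1, 3, 5, 6}  B9 = {3, 4, 5, 6}
Tree: B1–B2, B2–B3, B3–B4, B4–B5, B5–B6, B6–B7, B7–B8, B8–B9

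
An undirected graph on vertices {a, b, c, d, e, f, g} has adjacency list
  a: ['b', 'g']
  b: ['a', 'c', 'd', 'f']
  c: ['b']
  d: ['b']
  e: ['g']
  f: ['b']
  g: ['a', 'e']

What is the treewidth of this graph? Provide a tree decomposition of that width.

Treewidth 1.
One optimal decomposition is:
Bags: B1 = {a, b}  B2 = {b, f}  B3 = {a, g}  B4 = {b, c}  B5 = {b, d}  B6 = {e, g}
Tree: B1–B2, B1–B3, B1–B4, B4–B5, B3–B6

Each bag holds 2 vertices, so the decomposition has width 1, which upper-bounds the treewidth. G has an edge, so its treewidth is at least 1. Therefore the treewidth is 1.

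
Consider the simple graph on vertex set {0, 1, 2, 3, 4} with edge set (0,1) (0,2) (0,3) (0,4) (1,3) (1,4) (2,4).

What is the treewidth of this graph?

2

A width-2 tree decomposition is:
Bags: B1 = {0, 1, 3}  B2 = {0, 1, 4}  B3 = {0, 2, 4}
Tree: B1–B2, B2–B3
Each bag holds 3 vertices, so the decomposition has width 2, which upper-bounds the treewidth. On the other hand G contains the 3-clique {0, 1, 3}. A clique must lie in a single bag of any decomposition, so no decomposition can have width below 2. Therefore the treewidth is 2.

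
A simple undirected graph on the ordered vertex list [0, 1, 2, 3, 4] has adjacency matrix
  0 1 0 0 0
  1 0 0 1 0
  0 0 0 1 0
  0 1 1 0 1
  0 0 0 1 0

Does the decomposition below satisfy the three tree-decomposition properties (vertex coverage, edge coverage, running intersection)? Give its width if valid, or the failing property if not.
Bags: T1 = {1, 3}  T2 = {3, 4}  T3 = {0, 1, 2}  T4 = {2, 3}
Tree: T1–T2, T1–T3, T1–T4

A tree decomposition must satisfy three properties: every vertex lies in some bag; for every edge, both endpoints lie together in some bag; and for every vertex, the bags containing it form a connected subtree. Here bags containing vertex 2 are not connected in the tree, so the decomposition is invalid.

No — bags containing vertex 2 are not connected in the tree.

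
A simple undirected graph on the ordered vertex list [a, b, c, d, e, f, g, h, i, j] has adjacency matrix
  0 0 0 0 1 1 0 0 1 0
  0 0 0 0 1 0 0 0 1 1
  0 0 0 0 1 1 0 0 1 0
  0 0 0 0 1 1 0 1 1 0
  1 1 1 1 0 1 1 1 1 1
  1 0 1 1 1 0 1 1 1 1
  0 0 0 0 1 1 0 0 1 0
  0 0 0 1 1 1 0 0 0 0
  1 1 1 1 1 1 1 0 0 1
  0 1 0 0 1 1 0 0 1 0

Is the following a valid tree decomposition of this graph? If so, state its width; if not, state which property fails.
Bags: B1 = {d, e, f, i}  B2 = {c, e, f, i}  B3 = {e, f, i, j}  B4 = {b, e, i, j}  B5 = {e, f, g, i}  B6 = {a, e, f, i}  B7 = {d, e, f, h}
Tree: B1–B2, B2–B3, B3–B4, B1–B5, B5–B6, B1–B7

Every vertex of G appears in some bag (union = {a, b, c, d, e, f, g, h, i, j}); every edge is covered by a bag; and for each vertex v the set of bags containing v is connected in the bag tree. The decomposition is therefore valid. The largest bag has 4 vertices, so the width is 3.

Yes; width 3.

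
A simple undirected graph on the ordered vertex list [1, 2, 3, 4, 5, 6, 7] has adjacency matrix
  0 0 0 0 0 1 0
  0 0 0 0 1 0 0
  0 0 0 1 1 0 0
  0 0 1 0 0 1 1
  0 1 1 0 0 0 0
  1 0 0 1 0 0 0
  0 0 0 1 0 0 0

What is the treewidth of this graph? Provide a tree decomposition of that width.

Treewidth 1.
Bags: B1 = {3, 5}  B2 = {3, 4}  B3 = {4, 7}  B4 = {4, 6}  B5 = {2, 5}  B6 = {1, 6}
Tree: B1–B2, B2–B3, B3–B4, B1–B5, B4–B6

Each bag holds 2 vertices, so the decomposition has width 1, which upper-bounds the treewidth. Any graph with an edge has treewidth ≥ 1, and G has the edge 3–5. Hence tw(G) = 1 exactly.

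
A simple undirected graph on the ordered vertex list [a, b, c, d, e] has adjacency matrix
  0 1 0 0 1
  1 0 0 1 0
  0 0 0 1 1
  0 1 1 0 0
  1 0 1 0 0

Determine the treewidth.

A width-2 tree decomposition is:
Bags: B1 = {c, d, e}  B2 = {a, d, e}  B3 = {a, b, d}
Tree: B1–B2, B2–B3
Each bag holds 3 vertices, so the decomposition has width 2, which upper-bounds the treewidth. For the lower bound, G contains the cycle d–c–e–a–b–d, so G is not a forest; only forests have treewidth ≤ 1, hence tw(G) ≥ 2. Hence tw(G) = 2 exactly.

2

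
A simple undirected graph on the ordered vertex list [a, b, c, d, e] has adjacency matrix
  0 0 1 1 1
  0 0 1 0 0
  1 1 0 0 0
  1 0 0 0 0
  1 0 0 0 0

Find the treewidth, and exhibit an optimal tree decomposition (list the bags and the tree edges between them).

The largest bag has 2 vertices, giving width 1; this decomposition certifies tw(G) ≤ 1. G has an edge, so its treewidth is at least 1. The upper and lower bounds meet at 1, so that is the treewidth.

Treewidth 1.
Bags: B1 = {a, c}  B2 = {a, e}  B3 = {a, d}  B4 = {b, c}
Tree: B1–B2, B1–B3, B1–B4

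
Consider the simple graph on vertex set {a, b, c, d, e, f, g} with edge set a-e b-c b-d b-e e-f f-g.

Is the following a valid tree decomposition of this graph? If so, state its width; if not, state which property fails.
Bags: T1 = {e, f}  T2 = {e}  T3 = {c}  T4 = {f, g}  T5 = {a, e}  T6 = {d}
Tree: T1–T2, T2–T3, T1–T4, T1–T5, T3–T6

A tree decomposition must satisfy three properties: every vertex lies in some bag; for every edge, both endpoints lie together in some bag; and for every vertex, the bags containing it form a connected subtree. Here vertex b appears in no bag, so the decomposition is invalid.

No — vertex b appears in no bag.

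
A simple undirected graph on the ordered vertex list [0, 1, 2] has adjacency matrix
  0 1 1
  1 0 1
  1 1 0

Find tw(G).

A width-2 tree decomposition is:
Bags: B1 = {0, 1, 2}
Tree: (single bag)
With just one bag of size 3, the width is 3 − 1 = 2, so tw(G) ≤ 2. Conversely, {0, 1, 2} is a clique of size 3, and the vertices of any clique must share a bag in every tree decomposition; so some bag has ≥ 3 vertices and tw(G) ≥ 2. The upper and lower bounds meet at 2, so that is the treewidth.

2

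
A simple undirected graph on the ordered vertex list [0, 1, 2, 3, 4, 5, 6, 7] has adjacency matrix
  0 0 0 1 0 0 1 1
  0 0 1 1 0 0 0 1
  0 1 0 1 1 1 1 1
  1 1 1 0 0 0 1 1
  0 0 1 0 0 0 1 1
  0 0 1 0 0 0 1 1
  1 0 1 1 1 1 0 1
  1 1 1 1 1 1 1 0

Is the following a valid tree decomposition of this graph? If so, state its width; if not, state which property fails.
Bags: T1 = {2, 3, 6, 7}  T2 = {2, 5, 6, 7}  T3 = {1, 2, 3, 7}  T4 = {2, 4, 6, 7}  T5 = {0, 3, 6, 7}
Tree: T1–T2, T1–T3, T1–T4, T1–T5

Yes; width 3.

Checking the three conditions: (i) the bags cover all of {0, 1, 2, 3, 4, 5, 6, 7}; (ii) for each edge, some bag contains both endpoints; (iii) the bags containing any fixed vertex form a subtree. All hold, so the decomposition is valid with width 4 − 1 = 3.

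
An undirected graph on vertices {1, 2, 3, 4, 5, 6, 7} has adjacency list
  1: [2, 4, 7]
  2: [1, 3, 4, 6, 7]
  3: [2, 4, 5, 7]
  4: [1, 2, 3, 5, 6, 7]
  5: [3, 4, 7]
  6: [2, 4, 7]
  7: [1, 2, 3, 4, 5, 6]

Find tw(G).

A width-3 tree decomposition is:
Bags: B1 = {2, 3, 4, 7}  B2 = {3, 4, 5, 7}  B3 = {1, 2, 4, 7}  B4 = {2, 4, 6, 7}
Tree: B1–B2, B1–B3, B3–B4
Each bag holds 4 vertices, so the decomposition has width 3, which upper-bounds the treewidth. For the lower bound, the 4 vertices {1, 2, 4, 7} are pairwise adjacent, and any tree decomposition puts a clique entirely inside one bag — forcing width ≥ 3. Hence tw(G) = 3 exactly.

3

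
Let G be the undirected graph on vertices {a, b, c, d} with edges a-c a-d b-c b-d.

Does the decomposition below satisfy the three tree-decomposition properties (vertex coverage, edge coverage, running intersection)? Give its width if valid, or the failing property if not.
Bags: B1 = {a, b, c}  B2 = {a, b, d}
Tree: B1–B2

Yes; width 2.

Vertex coverage: the bags together contain {a, b, c, d}, the full vertex set. Edge coverage: each edge of G has both endpoints in at least one bag. Running intersection: for every vertex, the bags containing it form a connected subtree. All three properties hold, so this is a valid tree decomposition of width max|bag| − 1 = 2, and hence tw(G) ≤ 2.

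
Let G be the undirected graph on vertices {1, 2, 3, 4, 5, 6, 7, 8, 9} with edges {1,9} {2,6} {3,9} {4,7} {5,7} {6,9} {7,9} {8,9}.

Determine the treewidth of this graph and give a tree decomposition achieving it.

Treewidth 1.
One optimal decomposition is:
Bags: B1 = {6, 9}  B2 = {1, 9}  B3 = {2, 6}  B4 = {7, 9}  B5 = {4, 7}  B6 = {8, 9}  B7 = {3, 9}  B8 = {5, 7}
Tree: B1–B2, B1–B3, B2–B4, B4–B5, B4–B6, B6–B7, B5–B8

Each bag holds 2 vertices, so the decomposition has width 1, which upper-bounds the treewidth. Any graph with an edge has treewidth ≥ 1, and G has the edge 9–6. The upper and lower bounds meet at 1, so that is the treewidth.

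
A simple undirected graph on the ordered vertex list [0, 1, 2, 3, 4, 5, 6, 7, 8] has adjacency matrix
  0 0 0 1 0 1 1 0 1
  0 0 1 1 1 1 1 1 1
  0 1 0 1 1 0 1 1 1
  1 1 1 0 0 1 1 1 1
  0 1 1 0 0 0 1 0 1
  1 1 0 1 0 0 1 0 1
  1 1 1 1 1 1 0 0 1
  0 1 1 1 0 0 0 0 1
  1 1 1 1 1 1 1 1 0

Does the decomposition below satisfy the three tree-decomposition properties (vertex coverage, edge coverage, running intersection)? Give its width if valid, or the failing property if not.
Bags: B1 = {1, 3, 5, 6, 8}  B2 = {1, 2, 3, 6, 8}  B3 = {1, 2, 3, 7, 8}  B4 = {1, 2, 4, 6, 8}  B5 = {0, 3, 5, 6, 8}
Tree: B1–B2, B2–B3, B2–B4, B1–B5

Yes; width 4.

Every vertex of G appears in some bag (union = {0, 1, 2, 3, 4, 5, 6, 7, 8}); every edge is covered by a bag; and for each vertex v the set of bags containing v is connected in the bag tree. The decomposition is therefore valid. The largest bag has 5 vertices, so the width is 4.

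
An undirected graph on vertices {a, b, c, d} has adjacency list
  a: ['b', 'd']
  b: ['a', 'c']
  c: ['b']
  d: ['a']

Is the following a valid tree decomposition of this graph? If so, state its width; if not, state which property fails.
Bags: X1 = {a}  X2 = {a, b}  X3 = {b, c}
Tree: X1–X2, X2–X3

A tree decomposition must satisfy three properties: every vertex lies in some bag; for every edge, both endpoints lie together in some bag; and for every vertex, the bags containing it form a connected subtree. Here vertex d appears in no bag, so the decomposition is invalid.

No — vertex d appears in no bag.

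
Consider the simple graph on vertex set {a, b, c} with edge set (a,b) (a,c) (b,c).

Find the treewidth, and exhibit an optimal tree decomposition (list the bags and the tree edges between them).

Treewidth 2.
One such decomposition:
Bags: B1 = {a, b, c}
Tree: (single bag)

A single bag containing all 3 vertices is trivially a valid decomposition of width 2. For the lower bound, the 3 vertices {a, b, c} are pairwise adjacent, and any tree decomposition puts a clique entirely inside one bag — forcing width ≥ 2. Combining the bounds, tw(G) = 2.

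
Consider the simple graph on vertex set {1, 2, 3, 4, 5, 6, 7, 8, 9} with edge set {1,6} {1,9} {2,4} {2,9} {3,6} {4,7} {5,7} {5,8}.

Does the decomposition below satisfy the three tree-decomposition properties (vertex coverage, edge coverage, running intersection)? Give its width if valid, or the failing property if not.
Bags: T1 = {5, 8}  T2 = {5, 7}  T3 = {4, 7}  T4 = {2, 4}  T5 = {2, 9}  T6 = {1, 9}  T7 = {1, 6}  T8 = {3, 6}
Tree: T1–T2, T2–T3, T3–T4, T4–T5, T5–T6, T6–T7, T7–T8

Every vertex of G appears in some bag (union = {1, 2, 3, 4, 5, 6, 7, 8, 9}); every edge is covered by a bag; and for each vertex v the set of bags containing v is connected in the bag tree. The decomposition is therefore valid. The largest bag has 2 vertices, so the width is 1.

Yes; width 1.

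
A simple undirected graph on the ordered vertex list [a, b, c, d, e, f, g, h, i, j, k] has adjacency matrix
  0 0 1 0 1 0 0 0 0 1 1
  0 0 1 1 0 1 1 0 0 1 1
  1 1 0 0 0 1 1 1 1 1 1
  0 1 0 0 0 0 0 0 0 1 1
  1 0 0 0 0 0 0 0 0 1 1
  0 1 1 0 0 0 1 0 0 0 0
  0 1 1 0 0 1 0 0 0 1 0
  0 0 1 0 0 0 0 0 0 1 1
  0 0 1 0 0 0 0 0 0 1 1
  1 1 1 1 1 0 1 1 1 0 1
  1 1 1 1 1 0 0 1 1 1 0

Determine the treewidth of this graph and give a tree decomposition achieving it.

Treewidth 3.
One such decomposition:
Bags: B1 = {b, c, g, j}  B2 = {b, c, f, g}  B3 = {b, c, j, k}  B4 = {a, c, j, k}  B5 = {c, i, j, k}  B6 = {b, d, j, k}  B7 = {a, e, j, k}  B8 = {c, h, j, k}
Tree: B1–B2, B1–B3, B3–B4, B4–B5, B3–B6, B4–B7, B4–B8

The largest bag has 4 vertices, giving width 3; this decomposition certifies tw(G) ≤ 3. Conversely, {b, c, g, j} is a clique of size 4, and the vertices of any clique must share a bag in every tree decomposition; so some bag has ≥ 4 vertices and tw(G) ≥ 3. Hence tw(G) = 3 exactly.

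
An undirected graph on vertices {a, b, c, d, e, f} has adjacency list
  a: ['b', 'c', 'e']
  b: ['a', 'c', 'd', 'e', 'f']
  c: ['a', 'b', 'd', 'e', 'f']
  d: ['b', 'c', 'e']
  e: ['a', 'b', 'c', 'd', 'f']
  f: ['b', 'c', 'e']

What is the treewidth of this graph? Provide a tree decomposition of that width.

The largest bag has 4 vertices, giving width 3; this decomposition certifies tw(G) ≤ 3. Conversely, {b, c, d, e} is a clique of size 4, and the vertices of any clique must share a bag in every tree decomposition; so some bag has ≥ 4 vertices and tw(G) ≥ 3. Hence tw(G) = 3 exactly.

Treewidth 3.
Bags: B1 = {b, c, e, f}  B2 = {a, b, c, e}  B3 = {b, c, d, e}
Tree: B1–B2, B2–B3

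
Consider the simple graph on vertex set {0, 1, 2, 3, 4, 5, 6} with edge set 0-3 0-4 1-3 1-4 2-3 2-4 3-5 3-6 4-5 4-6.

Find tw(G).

A width-2 tree decomposition is:
Bags: B1 = {1, 3, 4}  B2 = {0, 3, 4}  B3 = {3, 4, 5}  B4 = {2, 3, 4}  B5 = {3, 4, 6}
Tree: B1–B2, B2–B3, B3–B4, B4–B5
Each bag holds 3 vertices, so the decomposition has width 2, which upper-bounds the treewidth. The edges 3–1–4–0–3 form a cycle, so G is not a tree and its treewidth is at least 2. The upper and lower bounds meet at 2, so that is the treewidth.

2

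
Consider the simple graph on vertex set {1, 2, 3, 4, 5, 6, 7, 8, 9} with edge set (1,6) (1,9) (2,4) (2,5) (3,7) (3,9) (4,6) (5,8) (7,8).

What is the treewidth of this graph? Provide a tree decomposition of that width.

Treewidth 2.
One such decomposition:
Bags: B1 = {3, 7, 8}  B2 = {3, 8, 9}  B3 = {1, 8, 9}  B4 = {1, 6, 8}  B5 = {4, 6, 8}  B6 = {2, 4, 8}  B7 = {2, 5, 8}
Tree: B1–B2, B2–B3, B3–B4, B4–B5, B5–B6, B6–B7

Each bag holds 3 vertices, so the decomposition has width 2, which upper-bounds the treewidth. For the lower bound, G contains the cycle 8–7–3–9–1–6–4–2–5–8, so G is not a forest; only forests have treewidth ≤ 1, hence tw(G) ≥ 2. Combining the bounds, tw(G) = 2.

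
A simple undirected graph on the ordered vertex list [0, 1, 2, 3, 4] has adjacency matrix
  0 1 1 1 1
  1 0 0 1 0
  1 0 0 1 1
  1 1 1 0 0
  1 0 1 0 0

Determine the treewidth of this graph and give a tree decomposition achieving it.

Treewidth 2.
Bags: B1 = {0, 2, 4}  B2 = {0, 2, 3}  B3 = {0, 1, 3}
Tree: B1–B2, B2–B3

The largest bag has 3 vertices, giving width 2; this decomposition certifies tw(G) ≤ 2. For the lower bound, the 3 vertices {0, 1, 3} are pairwise adjacent, and any tree decomposition puts a clique entirely inside one bag — forcing width ≥ 2. Therefore the treewidth is 2.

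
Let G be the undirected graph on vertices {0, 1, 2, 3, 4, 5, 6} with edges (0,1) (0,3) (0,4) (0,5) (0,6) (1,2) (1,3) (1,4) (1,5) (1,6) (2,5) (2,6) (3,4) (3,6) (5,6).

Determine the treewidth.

3

A width-3 tree decomposition is:
Bags: B1 = {0, 1, 5, 6}  B2 = {1, 2, 5, 6}  B3 = {0, 1, 3, 6}  B4 = {0, 1, 3, 4}
Tree: B1–B2, B1–B3, B3–B4
Each bag holds 4 vertices, so the decomposition has width 3, which upper-bounds the treewidth. For the lower bound, the 4 vertices {0, 1, 3, 4} are pairwise adjacent, and any tree decomposition puts a clique entirely inside one bag — forcing width ≥ 3. Hence tw(G) = 3 exactly.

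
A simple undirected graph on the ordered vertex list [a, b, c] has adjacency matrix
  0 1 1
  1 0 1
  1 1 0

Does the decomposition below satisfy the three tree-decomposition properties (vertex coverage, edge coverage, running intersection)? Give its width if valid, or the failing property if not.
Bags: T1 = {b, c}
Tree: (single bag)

A tree decomposition must satisfy three properties: every vertex lies in some bag; for every edge, both endpoints lie together in some bag; and for every vertex, the bags containing it form a connected subtree. Here vertex a appears in no bag, so the decomposition is invalid.

No — vertex a appears in no bag.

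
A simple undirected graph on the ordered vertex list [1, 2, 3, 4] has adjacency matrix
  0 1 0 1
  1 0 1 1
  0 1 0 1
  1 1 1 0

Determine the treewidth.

A width-2 tree decomposition is:
Bags: B1 = {2, 3, 4}  B2 = {1, 2, 4}
Tree: B1–B2
The largest bag has 3 vertices, giving width 2; this decomposition certifies tw(G) ≤ 2. For the lower bound, the 3 vertices {1, 2, 4} are pairwise adjacent, and any tree decomposition puts a clique entirely inside one bag — forcing width ≥ 2. Combining the bounds, tw(G) = 2.

2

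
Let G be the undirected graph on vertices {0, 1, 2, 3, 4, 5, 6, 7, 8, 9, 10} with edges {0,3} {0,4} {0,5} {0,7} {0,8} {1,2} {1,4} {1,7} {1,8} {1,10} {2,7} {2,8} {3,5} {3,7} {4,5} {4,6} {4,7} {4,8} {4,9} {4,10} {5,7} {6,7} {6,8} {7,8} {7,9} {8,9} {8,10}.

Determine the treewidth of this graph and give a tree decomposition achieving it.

Each bag holds 4 vertices, so the decomposition has width 3, which upper-bounds the treewidth. On the other hand G contains the 4-clique {1, 4, 8, 10}. A clique must lie in a single bag of any decomposition, so no decomposition can have width below 3. Combining the bounds, tw(G) = 3.

Treewidth 3.
One such decomposition:
Bags: B1 = {0, 4, 5, 7}  B2 = {0, 4, 7, 8}  B3 = {1, 4, 7, 8}  B4 = {0, 3, 5, 7}  B5 = {1, 2, 7, 8}  B6 = {4, 6, 7, 8}  B7 = {4, 7, 8, 9}  B8 = {1, 4, 8, 10}
Tree: B1–B2, B2–B3, B1–B4, B3–B5, B3–B6, B3–B7, B3–B8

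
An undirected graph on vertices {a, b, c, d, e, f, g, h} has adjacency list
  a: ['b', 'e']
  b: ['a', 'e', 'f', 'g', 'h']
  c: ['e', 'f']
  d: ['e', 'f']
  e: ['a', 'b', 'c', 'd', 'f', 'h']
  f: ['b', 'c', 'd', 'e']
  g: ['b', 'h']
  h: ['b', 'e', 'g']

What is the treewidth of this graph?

A width-2 tree decomposition is:
Bags: B1 = {b, e, f}  B2 = {d, e, f}  B3 = {b, e, h}  B4 = {b, g, h}  B5 = {c, e, f}  B6 = {a, b, e}
Tree: B1–B2, B1–B3, B3–B4, B2–B5, B3–B6
Each bag holds 3 vertices, so the decomposition has width 2, which upper-bounds the treewidth. For the lower bound, the 3 vertices {b, g, h} are pairwise adjacent, and any tree decomposition puts a clique entirely inside one bag — forcing width ≥ 2. Hence tw(G) = 2 exactly.

2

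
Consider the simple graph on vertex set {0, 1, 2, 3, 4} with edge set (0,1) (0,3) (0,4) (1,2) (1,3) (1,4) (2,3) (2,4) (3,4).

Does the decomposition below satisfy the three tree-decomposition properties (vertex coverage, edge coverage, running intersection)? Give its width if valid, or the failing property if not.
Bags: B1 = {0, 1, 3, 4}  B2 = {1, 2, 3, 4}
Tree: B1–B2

Checking the three conditions: (i) the bags cover all of {0, 1, 2, 3, 4}; (ii) for each edge, some bag contains both endpoints; (iii) the bags containing any fixed vertex form a subtree. All hold, so the decomposition is valid with width 4 − 1 = 3.

Yes; width 3.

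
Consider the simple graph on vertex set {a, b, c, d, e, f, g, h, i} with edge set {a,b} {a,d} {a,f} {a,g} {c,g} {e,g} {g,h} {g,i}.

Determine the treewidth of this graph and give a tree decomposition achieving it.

The largest bag has 2 vertices, giving width 1; this decomposition certifies tw(G) ≤ 1. Since G has at least one edge (e.g. g–a), it is not an edgeless graph, so tw(G) ≥ 1. Therefore the treewidth is 1.

Treewidth 1.
Bags: B1 = {a, g}  B2 = {a, d}  B3 = {c, g}  B4 = {a, b}  B5 = {g, h}  B6 = {g, i}  B7 = {a, f}  B8 = {e, g}
Tree: B1–B2, B1–B3, B2–B4, B1–B5, B5–B6, B1–B7, B1–B8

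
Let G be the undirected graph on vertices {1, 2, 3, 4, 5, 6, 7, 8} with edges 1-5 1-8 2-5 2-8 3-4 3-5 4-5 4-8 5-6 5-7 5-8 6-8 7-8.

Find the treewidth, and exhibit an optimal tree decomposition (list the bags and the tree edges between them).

The largest bag has 3 vertices, giving width 2; this decomposition certifies tw(G) ≤ 2. Conversely, {1, 5, 8} is a clique of size 3, and the vertices of any clique must share a bag in every tree decomposition; so some bag has ≥ 3 vertices and tw(G) ≥ 2. Therefore the treewidth is 2.

Treewidth 2.
One such decomposition:
Bags: B1 = {2, 5, 8}  B2 = {5, 6, 8}  B3 = {4, 5, 8}  B4 = {1, 5, 8}  B5 = {5, 7, 8}  B6 = {3, 4, 5}
Tree: B1–B2, B1–B3, B2–B4, B1–B5, B3–B6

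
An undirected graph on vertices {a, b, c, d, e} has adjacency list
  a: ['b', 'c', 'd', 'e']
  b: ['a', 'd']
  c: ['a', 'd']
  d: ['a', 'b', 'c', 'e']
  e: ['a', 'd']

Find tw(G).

A width-2 tree decomposition is:
Bags: B1 = {a, d, e}  B2 = {a, c, d}  B3 = {a, b, d}
Tree: B1–B2, B2–B3
Each bag holds 3 vertices, so the decomposition has width 2, which upper-bounds the treewidth. Conversely, {a, d, e} is a clique of size 3, and the vertices of any clique must share a bag in every tree decomposition; so some bag has ≥ 3 vertices and tw(G) ≥ 2. The upper and lower bounds meet at 2, so that is the treewidth.

2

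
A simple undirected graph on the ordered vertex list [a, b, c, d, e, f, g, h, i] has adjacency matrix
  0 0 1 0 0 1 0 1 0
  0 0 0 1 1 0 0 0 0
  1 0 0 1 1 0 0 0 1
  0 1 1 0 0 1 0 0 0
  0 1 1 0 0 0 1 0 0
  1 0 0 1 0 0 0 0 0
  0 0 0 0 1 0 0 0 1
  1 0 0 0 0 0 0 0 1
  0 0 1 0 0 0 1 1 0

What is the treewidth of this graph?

A width-3 tree decomposition is:
Bags: B1 = {a, f, h, i}  B2 = {a, c, f, i}  B3 = {c, d, f, i}  B4 = {c, d, g, i}  B5 = {c, d, e, g}  B6 = {b, d, e, g}
Tree: B1–B2, B2–B3, B3–B4, B4–B5, B5–B6
The largest bag has 4 vertices, giving width 3; this decomposition certifies tw(G) ≤ 3. For the lower bound: the 4 vertex sets {a,f,h}, {i}, {c}, {b,d,e,g} are disjoint, each induces a connected subgraph, and every pair is joined by at least one edge of G. Contracting each set to a single vertex therefore yields K_{4} as a minor, and since treewidth is minor-monotone, tw(G) ≥ tw(K_{4}) = 3. Therefore the treewidth is 3.

3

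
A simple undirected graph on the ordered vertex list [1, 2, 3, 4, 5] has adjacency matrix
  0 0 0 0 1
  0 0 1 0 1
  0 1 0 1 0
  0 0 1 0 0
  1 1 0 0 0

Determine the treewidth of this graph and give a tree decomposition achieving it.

Treewidth 1.
One such decomposition:
Bags: B1 = {1, 5}  B2 = {2, 5}  B3 = {2, 3}  B4 = {3, 4}
Tree: B1–B2, B2–B3, B3–B4

The largest bag has 2 vertices, giving width 1; this decomposition certifies tw(G) ≤ 1. Since G has at least one edge (e.g. 1–5), it is not an edgeless graph, so tw(G) ≥ 1. Combining the bounds, tw(G) = 1.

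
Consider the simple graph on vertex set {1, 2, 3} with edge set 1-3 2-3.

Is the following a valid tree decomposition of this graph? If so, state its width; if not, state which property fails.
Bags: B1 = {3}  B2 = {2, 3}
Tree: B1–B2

A tree decomposition must satisfy three properties: every vertex lies in some bag; for every edge, both endpoints lie together in some bag; and for every vertex, the bags containing it form a connected subtree. Here vertex 1 appears in no bag, so the decomposition is invalid.

No — vertex 1 appears in no bag.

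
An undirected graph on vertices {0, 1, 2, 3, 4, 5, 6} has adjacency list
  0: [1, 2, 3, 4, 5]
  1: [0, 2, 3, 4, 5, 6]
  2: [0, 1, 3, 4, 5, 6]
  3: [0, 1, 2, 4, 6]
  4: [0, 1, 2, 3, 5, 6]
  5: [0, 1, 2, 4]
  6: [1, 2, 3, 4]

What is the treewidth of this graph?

4

A width-4 tree decomposition is:
Bags: B1 = {0, 1, 2, 3, 4}  B2 = {1, 2, 3, 4, 6}  B3 = {0, 1, 2, 4, 5}
Tree: B1–B2, B1–B3
Every bag has size at most 5, so the width is 5 − 1 = 4 and tw(G) ≤ 4. For the lower bound, the 5 vertices {0, 1, 2, 3, 4} are pairwise adjacent, and any tree decomposition puts a clique entirely inside one bag — forcing width ≥ 4. Therefore the treewidth is 4.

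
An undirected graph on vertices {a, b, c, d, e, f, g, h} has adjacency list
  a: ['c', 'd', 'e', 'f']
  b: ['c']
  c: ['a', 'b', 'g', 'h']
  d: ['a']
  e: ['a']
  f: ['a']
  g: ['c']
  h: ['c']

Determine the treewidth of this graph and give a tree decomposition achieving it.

Each bag holds 2 vertices, so the decomposition has width 1, which upper-bounds the treewidth. Any graph with an edge has treewidth ≥ 1, and G has the edge g–c. Therefore the treewidth is 1.

Treewidth 1.
One optimal decomposition is:
Bags: B1 = {c, g}  B2 = {a, c}  B3 = {c, h}  B4 = {a, e}  B5 = {a, d}  B6 = {b, c}  B7 = {a, f}
Tree: B1–B2, B1–B3, B2–B4, B4–B5, B3–B6, B4–B7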